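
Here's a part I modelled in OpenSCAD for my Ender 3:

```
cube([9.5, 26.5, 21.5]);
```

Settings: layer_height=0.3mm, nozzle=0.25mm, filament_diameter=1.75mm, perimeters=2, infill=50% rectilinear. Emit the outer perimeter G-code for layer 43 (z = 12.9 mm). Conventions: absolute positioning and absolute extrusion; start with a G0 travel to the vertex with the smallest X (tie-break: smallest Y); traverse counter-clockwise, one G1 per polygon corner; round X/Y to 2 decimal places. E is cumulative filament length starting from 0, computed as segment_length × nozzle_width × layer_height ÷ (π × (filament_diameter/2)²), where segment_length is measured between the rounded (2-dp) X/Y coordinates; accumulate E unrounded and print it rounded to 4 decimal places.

G0 X0.00 Y0.00 Z12.90
G1 X9.50 Y0.00 E0.2962
G1 X9.50 Y26.50 E1.1225
G1 X0.00 Y26.50 E1.4188
G1 X0.00 Y0.00 E2.2451

At z = 12.9 mm: the cube (footprint 9.5×26.5) is included at this height. The outline is a single polygon with 4 vertices. Extrusion per mm of travel: 0.25 × 0.3 / (π × 0.875²) = 0.031181. Accumulating E over each segment gives final E = 2.2451.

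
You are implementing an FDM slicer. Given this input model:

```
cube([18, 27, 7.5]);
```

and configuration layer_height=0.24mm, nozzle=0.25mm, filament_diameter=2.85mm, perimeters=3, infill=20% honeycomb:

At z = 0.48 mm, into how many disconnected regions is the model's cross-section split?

At z = 0.48 mm: the cube (footprint 18×27) is included at this height. The result has 1 disconnected region.

1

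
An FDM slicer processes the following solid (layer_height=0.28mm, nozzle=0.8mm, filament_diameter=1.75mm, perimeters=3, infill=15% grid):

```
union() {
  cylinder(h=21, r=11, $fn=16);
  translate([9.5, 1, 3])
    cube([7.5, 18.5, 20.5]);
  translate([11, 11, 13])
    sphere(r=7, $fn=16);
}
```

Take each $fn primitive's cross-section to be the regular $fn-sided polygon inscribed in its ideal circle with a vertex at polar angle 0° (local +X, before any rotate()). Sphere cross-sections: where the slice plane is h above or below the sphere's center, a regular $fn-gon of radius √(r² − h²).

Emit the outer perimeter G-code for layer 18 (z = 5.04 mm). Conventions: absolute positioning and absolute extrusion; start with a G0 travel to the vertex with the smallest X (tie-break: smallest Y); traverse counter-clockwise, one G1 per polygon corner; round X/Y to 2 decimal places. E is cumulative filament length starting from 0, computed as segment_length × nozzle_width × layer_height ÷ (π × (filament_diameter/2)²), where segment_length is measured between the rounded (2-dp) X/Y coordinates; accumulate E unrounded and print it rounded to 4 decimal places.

G0 X-11.00 Y0.00 Z5.04
G1 X-10.16 Y-4.21 E0.3998
G1 X-7.78 Y-7.78 E0.7994
G1 X-4.21 Y-10.16 E1.1990
G1 X0.00 Y-11.00 E1.5988
G1 X4.21 Y-10.16 E1.9985
G1 X7.78 Y-7.78 E2.3981
G1 X10.16 Y-4.21 E2.7977
G1 X11.00 Y0.00 E3.1975
G1 X10.80 Y1.00 E3.2925
G1 X17.00 Y1.00 E3.8699
G1 X17.00 Y19.50 E5.5927
G1 X9.50 Y19.50 E6.2912
G1 X9.50 Y5.20 E7.6229
G1 X7.78 Y7.78 E7.9117
G1 X4.21 Y10.16 E8.3113
G1 X0.00 Y11.00 E8.7111
G1 X-4.21 Y10.16 E9.1109
G1 X-7.78 Y7.78 E9.5105
G1 X-10.16 Y4.21 E9.9100
G1 X-11.00 Y0.00 E10.3098

At z = 5.04 mm: the r=11 cylinder contributes a regular 16-gon of circumradius 11; the cube at (9.5, 1) is present — its section is the full 7.5×18.5 rectangle; the sphere at (11, 11) does not reach this height (|z−center|=7.960 > r=7); Merging all regions: the regions partially overlap (shared area 3.48 mm²), so overlapping operands fuse into one piece — 1 connected region. The outline is a single polygon with 20 vertices. Extrusion per mm of travel: 0.8 × 0.28 / (π × 0.875²) = 0.093128. Accumulating E over each segment gives final E = 10.3098.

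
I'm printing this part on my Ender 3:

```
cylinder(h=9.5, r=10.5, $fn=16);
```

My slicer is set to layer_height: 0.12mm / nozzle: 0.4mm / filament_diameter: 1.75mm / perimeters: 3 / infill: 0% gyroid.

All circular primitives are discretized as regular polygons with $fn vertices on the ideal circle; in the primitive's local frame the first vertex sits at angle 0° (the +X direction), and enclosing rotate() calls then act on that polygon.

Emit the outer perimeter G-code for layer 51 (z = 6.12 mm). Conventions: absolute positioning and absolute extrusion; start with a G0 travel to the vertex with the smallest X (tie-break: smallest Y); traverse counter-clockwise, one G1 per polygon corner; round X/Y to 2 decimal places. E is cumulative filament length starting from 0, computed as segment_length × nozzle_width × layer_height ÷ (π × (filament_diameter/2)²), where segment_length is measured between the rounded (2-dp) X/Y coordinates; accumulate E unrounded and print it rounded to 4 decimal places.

G0 X-10.50 Y0.00 Z6.12
G1 X-9.70 Y-4.02 E0.0818
G1 X-7.42 Y-7.42 E0.1635
G1 X-4.02 Y-9.70 E0.2452
G1 X0.00 Y-10.50 E0.3270
G1 X4.02 Y-9.70 E0.4088
G1 X7.42 Y-7.42 E0.4905
G1 X9.70 Y-4.02 E0.5722
G1 X10.50 Y0.00 E0.6540
G1 X9.70 Y4.02 E0.7358
G1 X7.42 Y7.42 E0.8175
G1 X4.02 Y9.70 E0.8991
G1 X0.00 Y10.50 E0.9809
G1 X-4.02 Y9.70 E1.0627
G1 X-7.42 Y7.42 E1.1444
G1 X-9.70 Y4.02 E1.2261
G1 X-10.50 Y0.00 E1.3079

At z = 6.12 mm: the cylinder: section is a regular 16-gon, circumradius r=10.5. The outline is a single polygon with 16 vertices. Extrusion per mm of travel: 0.4 × 0.12 / (π × 0.875²) = 0.019956. Accumulating E over each segment gives final E = 1.3079.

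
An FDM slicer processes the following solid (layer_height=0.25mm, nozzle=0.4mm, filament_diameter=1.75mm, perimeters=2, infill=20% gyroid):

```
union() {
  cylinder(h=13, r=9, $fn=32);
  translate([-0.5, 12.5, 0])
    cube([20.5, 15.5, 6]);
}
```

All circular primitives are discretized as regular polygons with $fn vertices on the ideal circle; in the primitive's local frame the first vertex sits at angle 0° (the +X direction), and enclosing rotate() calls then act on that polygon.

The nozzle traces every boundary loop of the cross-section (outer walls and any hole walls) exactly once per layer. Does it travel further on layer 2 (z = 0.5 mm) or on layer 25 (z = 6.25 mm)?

layer 2 (z = 0.5 mm)

Layer 2 (z = 0.5): the cylinder: section is a regular 32-gon, circumradius r=9 (perimeter = 2·32·9.000·sin(180°/32) = 56.46 mm); the 20.5×15.5 cube at (-0.5, 12.5) contributes its full rectangle (perimeter 72.00 mm); Combining (union): the 2 present regions are separate (no shared area or edge), so areas and boundary lengths simply add and each stays a separate island — boundary = 128.46 mm. So its perimeter = 128.46 mm. Layer 25 (z = 6.25): the cylinder: section is a regular 32-gon, circumradius r=9 (perimeter = 2·32·9.000·sin(180°/32) = 56.46 mm); the cube at (-0.5, 12.5) is not intersected at this z (z outside [0, 6]); Combining (union): only the r=9 cylinder is present, so the union is just that shape — boundary = 56.46 mm. So its perimeter = 56.46 mm. Layer 2 is larger (128.46 vs 56.46 mm).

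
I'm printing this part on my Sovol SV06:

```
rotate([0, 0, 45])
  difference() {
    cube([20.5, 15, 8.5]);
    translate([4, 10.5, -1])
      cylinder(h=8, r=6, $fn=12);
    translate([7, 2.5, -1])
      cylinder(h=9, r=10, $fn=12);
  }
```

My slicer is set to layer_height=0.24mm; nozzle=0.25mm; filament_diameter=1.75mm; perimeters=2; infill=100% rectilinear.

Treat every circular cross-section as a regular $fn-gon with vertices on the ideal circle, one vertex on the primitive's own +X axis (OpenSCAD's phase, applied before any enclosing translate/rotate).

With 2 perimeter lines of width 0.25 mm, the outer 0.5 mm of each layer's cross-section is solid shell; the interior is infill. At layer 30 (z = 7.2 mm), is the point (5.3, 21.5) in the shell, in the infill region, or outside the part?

At z = 7.2 mm: the cube is present — its section is the full 20.5×15 rectangle; the cylinder at (4, 10.5) does not reach this height (z outside [-1, 7]); the r=10 cylinder at (7, 2.5) contributes a regular 12-gon of circumradius 10; Taking the first minus the rest: starting from the 20.5×15 cube, the r=10 cylinder at (7, 2.5) partially overlaps it — only the 178.63 mm² overlap (of its 300.00 mm²) is removed, clipping the outline — 1 connected region; (whole slice rotated 45° about Z — lengths, areas and connectivity unchanged). Overall, the cross-section is a single solid region. Undo the 45° rotation: the query point maps to (18.950, 11.455) in the un-rotated model frame. The nearest boundary edge runs (20.50, 15.00)→(20.50, 0.00); distance from the point to it = 1.55 mm. The point is inside the cross-section and 1.55 mm from the nearest boundary — more than the 0.5 mm shell width (2 × 0.25), so it's in the infill interior.

infill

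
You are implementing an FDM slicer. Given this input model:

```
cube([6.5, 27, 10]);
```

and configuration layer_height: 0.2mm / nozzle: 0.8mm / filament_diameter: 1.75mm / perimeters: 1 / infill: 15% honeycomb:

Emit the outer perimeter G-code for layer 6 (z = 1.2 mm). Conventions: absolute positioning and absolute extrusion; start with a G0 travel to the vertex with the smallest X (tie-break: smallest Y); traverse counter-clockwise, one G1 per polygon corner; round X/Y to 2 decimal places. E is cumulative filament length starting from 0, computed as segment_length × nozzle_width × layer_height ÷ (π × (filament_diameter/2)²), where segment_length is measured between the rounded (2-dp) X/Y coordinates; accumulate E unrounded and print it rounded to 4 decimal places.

At z = 1.2 mm: the cube is present — its section is the full 6.5×27 rectangle. The outline is a single polygon with 4 vertices. Extrusion per mm of travel: 0.8 × 0.2 / (π × 0.875²) = 0.066520. Accumulating E over each segment gives final E = 4.4569.

G0 X0.00 Y0.00 Z1.20
G1 X6.50 Y0.00 E0.4324
G1 X6.50 Y27.00 E2.2284
G1 X0.00 Y27.00 E2.6608
G1 X0.00 Y0.00 E4.4569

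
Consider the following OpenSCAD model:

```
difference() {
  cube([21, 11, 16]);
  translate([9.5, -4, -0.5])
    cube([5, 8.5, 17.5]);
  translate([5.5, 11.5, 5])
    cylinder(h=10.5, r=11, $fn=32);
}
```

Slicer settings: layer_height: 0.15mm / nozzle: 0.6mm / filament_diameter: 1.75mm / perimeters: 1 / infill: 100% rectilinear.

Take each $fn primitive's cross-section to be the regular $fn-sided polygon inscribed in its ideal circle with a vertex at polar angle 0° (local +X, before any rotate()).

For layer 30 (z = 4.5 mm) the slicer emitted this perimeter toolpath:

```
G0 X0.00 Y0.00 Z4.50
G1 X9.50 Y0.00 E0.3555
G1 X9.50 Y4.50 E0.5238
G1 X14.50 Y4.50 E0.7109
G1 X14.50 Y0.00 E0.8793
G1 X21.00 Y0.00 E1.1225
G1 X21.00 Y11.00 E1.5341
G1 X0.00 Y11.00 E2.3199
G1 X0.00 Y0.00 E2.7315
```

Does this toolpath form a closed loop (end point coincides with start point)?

Start point (G0): (0.00, 0.00). End point (last G1): the path returns to the start — closed.

yes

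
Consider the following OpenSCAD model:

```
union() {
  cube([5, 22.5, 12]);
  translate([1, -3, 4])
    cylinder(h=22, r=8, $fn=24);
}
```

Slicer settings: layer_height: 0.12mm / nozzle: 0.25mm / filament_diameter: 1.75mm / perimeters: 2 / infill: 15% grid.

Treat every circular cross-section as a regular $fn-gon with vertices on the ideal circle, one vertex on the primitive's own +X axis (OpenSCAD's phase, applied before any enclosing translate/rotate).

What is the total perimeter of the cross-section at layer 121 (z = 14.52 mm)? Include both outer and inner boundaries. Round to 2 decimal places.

At z = 14.52 mm: the cube is absent (z outside [0, 12]); the cylinder at (1, -3): section is a regular 24-gon, circumradius r=8 (perimeter = 2·24·8.000·sin(180°/24) = 50.12 mm); Merging all regions: only the r=8 cylinder at (1, -3) is present, so the union is just that shape — boundary = 50.12 mm. Overall, the cross-section is a single solid region. Total boundary length (outer) = 50.12 mm.

50.12 mm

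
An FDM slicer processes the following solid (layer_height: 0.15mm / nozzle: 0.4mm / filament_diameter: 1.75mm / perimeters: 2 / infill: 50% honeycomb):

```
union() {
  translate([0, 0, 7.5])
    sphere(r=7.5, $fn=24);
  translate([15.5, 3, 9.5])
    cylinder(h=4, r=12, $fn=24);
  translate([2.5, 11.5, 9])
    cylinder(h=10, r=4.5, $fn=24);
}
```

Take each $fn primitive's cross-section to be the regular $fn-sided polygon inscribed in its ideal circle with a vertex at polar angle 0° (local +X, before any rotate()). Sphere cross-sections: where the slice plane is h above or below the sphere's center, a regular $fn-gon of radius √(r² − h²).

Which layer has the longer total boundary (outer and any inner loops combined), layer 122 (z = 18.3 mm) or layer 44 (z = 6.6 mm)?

Layer 122 (z = 18.3): the sphere is not intersected at this z (|z−center|=10.800 > r=7.5); the cylinder at (15.5, 3) does not reach this height (z outside [9.5, 13.5]); the r=4.5 cylinder at (2.5, 11.5) gives a regular 24-gon of circumradius 4.5 (constant along its height) (perimeter = 2·24·4.500·sin(180°/24) = 28.19 mm); Taking the union: only the r=4.5 cylinder at (2.5, 11.5) is present, so the union is just that shape — boundary = 28.19 mm. So its perimeter = 28.19 mm. Layer 44 (z = 6.6): the r=7.5 sphere contributes a regular 24-gon of circumradius √(7.5²−0.9²) = 7.446 (perimeter = 2·24·7.446·sin(180°/24) = 46.65 mm); the cylinder at (15.5, 3) does not reach this height (z outside [9.5, 13.5]); the cylinder at (2.5, 11.5) is absent (z outside [9, 19]); Taking the union: only the r=7.5 sphere is present, so the union is just that shape — boundary = 46.65 mm. So its perimeter = 46.65 mm. Layer 44 is larger (46.65 vs 28.19 mm).

layer 44 (z = 6.6 mm)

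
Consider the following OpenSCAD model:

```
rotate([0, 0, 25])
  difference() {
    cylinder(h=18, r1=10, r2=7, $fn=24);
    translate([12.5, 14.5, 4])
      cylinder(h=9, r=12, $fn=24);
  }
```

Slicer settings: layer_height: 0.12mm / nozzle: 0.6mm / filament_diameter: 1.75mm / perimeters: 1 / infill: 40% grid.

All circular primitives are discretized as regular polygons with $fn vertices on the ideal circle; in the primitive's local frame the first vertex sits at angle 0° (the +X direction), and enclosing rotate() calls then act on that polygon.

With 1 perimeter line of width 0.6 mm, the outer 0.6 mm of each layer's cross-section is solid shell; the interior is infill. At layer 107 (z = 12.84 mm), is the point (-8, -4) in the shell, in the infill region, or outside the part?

outside

At z = 12.84 mm: the cone: at t=0.713 of its height the radius interpolates to r₁+(r₂−r₁)t = 7.860, giving a regular 24-gon of that circumradius; the r=12 cylinder at (12.5, 14.5) gives a regular 24-gon of circumradius 12 (constant along its height); Subtracting the remaining from the first: starting from the cone, the r=12 cylinder at (12.5, 14.5) partially overlaps it — only the 1.92 mm² overlap (of its 447.24 mm²) is removed, clipping the outline — 1 connected region; (rotated 25° about Z; rotation is an isometry so areas/perimeters/island counts are preserved). Overall, the cross-section is a single solid region. Undo the 25° rotation: the query point maps to (-8.941, -0.244) in the un-rotated model frame. The nearest boundary edge runs (-7.59, -2.03)→(-7.86, 0.00); distance from the point to it = 1.10 mm. The point is not inside any of the regions above, so it lies outside the cross-section (1.10 mm from the nearest boundary).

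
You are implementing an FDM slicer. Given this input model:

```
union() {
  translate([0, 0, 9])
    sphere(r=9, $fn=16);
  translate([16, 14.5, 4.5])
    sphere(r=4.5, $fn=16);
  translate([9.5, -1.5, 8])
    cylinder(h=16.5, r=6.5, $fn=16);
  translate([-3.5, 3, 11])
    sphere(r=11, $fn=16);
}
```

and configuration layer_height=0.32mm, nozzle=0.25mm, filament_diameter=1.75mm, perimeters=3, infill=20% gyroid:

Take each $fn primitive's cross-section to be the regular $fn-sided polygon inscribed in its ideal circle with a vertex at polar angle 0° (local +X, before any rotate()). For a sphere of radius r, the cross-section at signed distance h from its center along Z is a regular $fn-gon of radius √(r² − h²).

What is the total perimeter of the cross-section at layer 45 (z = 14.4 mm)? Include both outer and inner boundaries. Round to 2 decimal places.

At z = 14.4 mm: the r=9 sphere contributes a regular 16-gon of circumradius √(9²−5.4²) = 7.200 (perimeter = 2·16·7.200·sin(180°/16) = 44.95 mm); the sphere at (16, 14.5) is not intersected at this z (|z−center|=9.900 > r=4.5); the cylinder at (9.5, -1.5): section is a regular 16-gon, circumradius r=6.5 (perimeter = 2·16·6.500·sin(180°/16) = 40.58 mm); the r=11 sphere at (-3.5, 3) contributes a regular 16-gon of circumradius √(11²−3.4²) = 10.461 (perimeter = 2·16·10.461·sin(180°/16) = 65.31 mm); Taking the union: the regions partially overlap (shared area 172.75 mm²), so the edge portions inside another operand are dropped and the merged outline is re-measured after clipping — boundary = 85.13 mm. Overall, the cross-section is a single solid region. Total boundary length (outer) = 85.13 mm.

85.13 mm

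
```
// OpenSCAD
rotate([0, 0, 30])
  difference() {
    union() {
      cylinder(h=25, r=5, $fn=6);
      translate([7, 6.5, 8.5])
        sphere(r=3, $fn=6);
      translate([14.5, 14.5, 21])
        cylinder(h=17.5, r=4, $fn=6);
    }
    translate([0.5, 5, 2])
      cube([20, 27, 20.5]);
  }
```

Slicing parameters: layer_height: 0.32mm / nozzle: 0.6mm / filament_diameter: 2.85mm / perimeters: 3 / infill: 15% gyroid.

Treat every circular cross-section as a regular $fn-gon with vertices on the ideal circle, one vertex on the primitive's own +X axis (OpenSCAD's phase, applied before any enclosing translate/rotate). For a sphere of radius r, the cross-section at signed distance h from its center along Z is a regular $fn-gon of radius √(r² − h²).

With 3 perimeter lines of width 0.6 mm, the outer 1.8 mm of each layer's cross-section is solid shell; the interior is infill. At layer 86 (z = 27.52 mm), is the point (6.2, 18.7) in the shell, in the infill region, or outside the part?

At z = 27.52 mm: the cylinder is not intersected at this z (z outside [0, 25]); the sphere at (7, 6.5) is not intersected at this z (|z−center|=19.020 > r=3); the r=4 cylinder at (14.5, 14.5) contributes a regular 6-gon of circumradius 4; Taking the union: only the r=4 cylinder at (14.5, 14.5) is present, so the union is just that shape — 1 connected region; the cube at (0.5, 5) does not reach this height (z outside [2, 22.5]); Subtracting the remaining from the first: none of the subtracted shapes is present at this height, so the result so far is unchanged — 1 connected region; (whole slice rotated 30° about Z — lengths, areas and connectivity unchanged). Overall, the cross-section is a single solid region. Undo the 30° rotation: the query point maps to (14.719, 13.095) in the un-rotated model frame. The nearest boundary edge runs (12.50, 11.04)→(16.50, 11.04); distance from the point to it = 2.06 mm. The point is inside the cross-section and 2.06 mm from the nearest boundary — more than the 1.8 mm shell width (3 × 0.6), so it's in the infill interior.

infill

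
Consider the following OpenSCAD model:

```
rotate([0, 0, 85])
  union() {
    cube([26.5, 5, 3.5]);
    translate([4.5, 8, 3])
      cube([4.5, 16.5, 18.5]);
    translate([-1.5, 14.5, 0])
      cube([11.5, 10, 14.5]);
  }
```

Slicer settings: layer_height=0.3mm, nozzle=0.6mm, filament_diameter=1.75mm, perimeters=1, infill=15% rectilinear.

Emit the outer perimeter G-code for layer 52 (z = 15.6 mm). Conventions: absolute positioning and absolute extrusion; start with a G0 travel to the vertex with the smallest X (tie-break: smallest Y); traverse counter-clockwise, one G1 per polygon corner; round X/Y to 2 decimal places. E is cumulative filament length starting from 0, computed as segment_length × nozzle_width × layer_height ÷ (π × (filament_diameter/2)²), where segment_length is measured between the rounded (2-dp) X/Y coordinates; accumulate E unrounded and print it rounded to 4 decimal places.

G0 X-24.01 Y6.62 Z15.60
G1 X-7.58 Y5.18 E1.2343
G1 X-7.19 Y9.66 E1.5708
G1 X-23.62 Y11.10 E2.8050
G1 X-24.01 Y6.62 E3.1416

At z = 15.6 mm: the cube is absent (z outside [0, 3.5]); the 4.5×16.5 cube at (4.5, 8) contributes its full rectangle; the cube at (-1.5, 14.5) does not reach this height (z outside [0, 14.5]); Combining (union): only the 4.5×16.5 cube at (4.5, 8) is present, so the union is just that shape — 1 connected region; (rotated 85° about Z; rotation is an isometry so areas/perimeters/island counts are preserved). The outline is a single polygon with 4 vertices. Extrusion per mm of travel: 0.6 × 0.3 / (π × 0.875²) = 0.074835. Accumulating E over each segment gives final E = 3.1416.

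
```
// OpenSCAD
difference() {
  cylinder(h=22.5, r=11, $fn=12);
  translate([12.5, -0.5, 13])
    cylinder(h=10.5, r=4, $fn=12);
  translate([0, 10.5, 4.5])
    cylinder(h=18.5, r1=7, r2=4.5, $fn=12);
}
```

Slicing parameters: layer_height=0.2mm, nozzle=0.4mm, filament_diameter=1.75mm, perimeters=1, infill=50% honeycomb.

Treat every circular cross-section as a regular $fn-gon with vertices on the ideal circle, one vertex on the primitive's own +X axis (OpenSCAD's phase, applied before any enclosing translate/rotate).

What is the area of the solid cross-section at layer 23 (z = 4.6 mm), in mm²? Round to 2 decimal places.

296.21 mm²

At z = 4.6 mm: the cylinder: section is a regular 12-gon, circumradius r=11 (area = (12/2)·11.000²·sin(360°/12) = 363.00 mm²); the cylinder at (12.5, -0.5) is not intersected at this z (z outside [13, 23.5]); the cone at (0, 10.5) (r1=7→r2=4.5) has section circumradius 6.986 here — a regular 12-gon (area = (12/2)·6.986²·sin(360°/12) = 146.43 mm²); After the difference (first − rest): starting from the r=11 cylinder (363.00 mm²), the cone at (0, 10.5) partially overlaps it — only the 66.79 mm² overlap (of its 146.43 mm²) is removed, clipping the outline — area = 296.21 mm². Overall, the cross-section is a single solid region. Net area = 296.21 mm².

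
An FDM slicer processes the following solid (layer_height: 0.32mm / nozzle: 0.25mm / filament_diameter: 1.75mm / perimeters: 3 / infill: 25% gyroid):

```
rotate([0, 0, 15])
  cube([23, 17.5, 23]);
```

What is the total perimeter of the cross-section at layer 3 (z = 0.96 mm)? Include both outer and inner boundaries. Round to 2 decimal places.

81.00 mm

At z = 0.96 mm: the cube is present — its section is the full 23×17.5 rectangle (perimeter 81.00 mm); (rotated 15° about Z; rotation is an isometry so areas/perimeters/island counts are preserved). Overall, the cross-section is a single solid region. Total boundary length (outer) = 81.00 mm.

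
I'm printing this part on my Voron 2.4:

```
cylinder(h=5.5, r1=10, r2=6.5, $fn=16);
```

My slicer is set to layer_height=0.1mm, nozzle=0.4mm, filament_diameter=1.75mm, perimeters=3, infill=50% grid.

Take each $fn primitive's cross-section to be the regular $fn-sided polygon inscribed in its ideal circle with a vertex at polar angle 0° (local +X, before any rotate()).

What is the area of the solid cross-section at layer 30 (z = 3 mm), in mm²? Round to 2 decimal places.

200.41 mm²

At z = 3 mm: the cone: at t=0.545 of its height the radius interpolates to r₁+(r₂−r₁)t = 8.091, giving a regular 16-gon of that circumradius (area = (16/2)·8.091²·sin(360°/16) = 200.41 mm²). Overall, the cross-section is a single solid region. Net area = 200.41 mm².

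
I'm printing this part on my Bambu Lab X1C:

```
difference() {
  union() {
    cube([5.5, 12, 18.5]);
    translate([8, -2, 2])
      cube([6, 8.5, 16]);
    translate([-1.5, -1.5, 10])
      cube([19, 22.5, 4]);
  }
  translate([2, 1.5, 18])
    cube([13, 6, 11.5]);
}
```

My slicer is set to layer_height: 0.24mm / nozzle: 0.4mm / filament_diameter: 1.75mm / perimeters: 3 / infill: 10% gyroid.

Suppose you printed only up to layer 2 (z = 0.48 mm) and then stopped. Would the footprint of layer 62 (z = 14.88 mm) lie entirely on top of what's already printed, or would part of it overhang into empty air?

part overhangs

Compare the two slices. At z = 0.48: the 5.5×12 cube contributes its full rectangle (area 66.00 mm²); the cube at (8, -2) is absent (z outside [2, 18]); the cube at (-1.5, -1.5) is not intersected at this z (z outside [10, 14]); Combining (union): only the 5.5×12 cube is present, so the union is just that shape — area = 66.00 mm²; the cube at (2, 1.5) is not intersected at this z (z outside [18, 29.5]); Taking the first minus the rest: none of the subtracted shapes is present at this height, so that combined region is unchanged — area = 66.00 mm². At z = 14.88: the cube (footprint 5.5×12) is included at this height (area 66.00 mm²); the cube at (8, -2) (footprint 6×8.5) is included at this height (area 51.00 mm²); the cube at (-1.5, -1.5) is not intersected at this z (z outside [10, 14]); Combining (union): the 2 present regions are separate (no shared area or edge), so areas and boundary lengths simply add and each stays a separate island — area = 117.00 mm²; the cube at (2, 1.5) is not intersected at this z (z outside [18, 29.5]); Taking the first minus the rest: none of the subtracted shapes is present at this height, so that combined region is unchanged — area = 117.00 mm². Checking containment: at z = 14.88 the cross-section extends beyond the z = 0.48 cross-section by about 51.00 mm².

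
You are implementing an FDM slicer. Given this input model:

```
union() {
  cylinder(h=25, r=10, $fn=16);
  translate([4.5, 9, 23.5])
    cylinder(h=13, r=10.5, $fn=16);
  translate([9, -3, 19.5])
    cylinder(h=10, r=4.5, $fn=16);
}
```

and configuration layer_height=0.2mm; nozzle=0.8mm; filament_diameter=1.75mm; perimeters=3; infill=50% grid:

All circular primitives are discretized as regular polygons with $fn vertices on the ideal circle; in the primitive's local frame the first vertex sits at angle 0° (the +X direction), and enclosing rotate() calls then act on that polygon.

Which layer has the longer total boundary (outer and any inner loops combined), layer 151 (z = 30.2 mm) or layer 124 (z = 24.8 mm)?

Layer 151 (z = 30.2): the cylinder is absent (z outside [0, 25]); the r=10.5 cylinder at (4.5, 9) gives a regular 16-gon of circumradius 10.5 (constant along its height) (perimeter = 2·16·10.500·sin(180°/16) = 65.55 mm); the cylinder at (9, -3) is not intersected at this z (z outside [19.5, 29.5]); Merging all regions: only the r=10.5 cylinder at (4.5, 9) is present, so the union is just that shape — boundary = 65.55 mm. So its perimeter = 65.55 mm. Layer 124 (z = 24.8): the r=10 cylinder contributes a regular 16-gon of circumradius 10 (perimeter = 2·16·10.000·sin(180°/16) = 62.43 mm); the cylinder at (4.5, 9): section is a regular 16-gon, circumradius r=10.5 (perimeter = 2·16·10.500·sin(180°/16) = 65.55 mm); the r=4.5 cylinder at (9, -3) gives a regular 16-gon of circumradius 4.5 (constant along its height) (perimeter = 2·16·4.500·sin(180°/16) = 28.09 mm); Combining (union): the regions partially overlap (shared area 158.72 mm²), so the edge portions inside another operand are dropped and the merged outline is re-measured after clipping — boundary = 89.88 mm. So its perimeter = 89.88 mm. Layer 124 is larger (89.88 vs 65.55 mm).

layer 124 (z = 24.8 mm)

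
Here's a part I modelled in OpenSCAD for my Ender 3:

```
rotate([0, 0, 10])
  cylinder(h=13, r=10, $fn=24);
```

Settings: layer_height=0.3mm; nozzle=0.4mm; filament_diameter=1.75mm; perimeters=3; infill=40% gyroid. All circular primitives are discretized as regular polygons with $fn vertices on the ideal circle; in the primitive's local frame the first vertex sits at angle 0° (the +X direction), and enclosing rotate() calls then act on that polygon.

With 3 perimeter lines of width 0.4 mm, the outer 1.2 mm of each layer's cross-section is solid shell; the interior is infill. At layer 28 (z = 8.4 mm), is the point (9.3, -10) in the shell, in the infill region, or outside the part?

At z = 8.4 mm: the r=10 cylinder contributes a regular 24-gon of circumradius 10; (whole slice rotated 10° about Z — lengths, areas and connectivity unchanged). Overall, the cross-section is a single solid region. Undo the 10° rotation: the query point maps to (7.422, -11.463) in the un-rotated model frame. The nearest boundary edge runs (5.00, -8.66)→(7.07, -7.07); distance from the point to it = 3.70 mm. The point is not inside any of the regions above, so it lies outside the cross-section (3.70 mm from the nearest boundary).

outside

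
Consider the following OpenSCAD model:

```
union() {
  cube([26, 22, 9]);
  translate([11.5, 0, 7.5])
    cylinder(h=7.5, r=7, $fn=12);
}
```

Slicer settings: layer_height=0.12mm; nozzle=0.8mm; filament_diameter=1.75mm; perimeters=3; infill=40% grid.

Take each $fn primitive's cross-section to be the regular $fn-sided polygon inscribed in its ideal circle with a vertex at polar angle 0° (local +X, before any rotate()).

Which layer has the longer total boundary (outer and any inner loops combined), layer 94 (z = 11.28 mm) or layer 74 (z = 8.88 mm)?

Layer 94 (z = 11.28): the cube is not intersected at this z (z outside [0, 9]); the r=7 cylinder at (11.5, 0) gives a regular 12-gon of circumradius 7 (constant along its height) (perimeter = 2·12·7.000·sin(180°/12) = 43.48 mm); Taking the union: only the r=7 cylinder at (11.5, 0) is present, so the union is just that shape — boundary = 43.48 mm. So its perimeter = 43.48 mm. Layer 74 (z = 8.88): the 26×22 cube contributes its full rectangle (perimeter 96.00 mm); the r=7 cylinder at (11.5, 0) contributes a regular 12-gon of circumradius 7 (perimeter = 2·12·7.000·sin(180°/12) = 43.48 mm); Taking the union: the regions partially overlap (shared area 73.50 mm²), so the edge portions inside another operand are dropped and the merged outline is re-measured after clipping — boundary = 103.74 mm. So its perimeter = 103.74 mm. Layer 74 is larger (103.74 vs 43.48 mm).

layer 74 (z = 8.88 mm)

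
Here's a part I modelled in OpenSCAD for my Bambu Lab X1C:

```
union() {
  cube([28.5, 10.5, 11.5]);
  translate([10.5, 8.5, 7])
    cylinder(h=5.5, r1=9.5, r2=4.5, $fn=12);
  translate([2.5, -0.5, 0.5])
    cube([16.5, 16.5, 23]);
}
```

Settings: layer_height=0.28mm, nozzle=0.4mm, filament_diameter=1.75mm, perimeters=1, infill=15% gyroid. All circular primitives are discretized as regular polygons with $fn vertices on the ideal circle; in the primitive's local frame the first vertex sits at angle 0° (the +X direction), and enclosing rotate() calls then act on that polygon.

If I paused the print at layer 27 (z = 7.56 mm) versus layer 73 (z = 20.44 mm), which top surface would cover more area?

layer 27 (z = 7.56 mm)

Layer 27 (z = 7.56): the 28.5×10.5 cube contributes its full rectangle (area 299.25 mm²); the cone at (10.5, 8.5): at t=0.102 of its height the radius interpolates to r₁+(r₂−r₁)t = 8.991, giving a regular 12-gon of that circumradius (area = (12/2)·8.991²·sin(360°/12) = 242.51 mm²); the cube at (2.5, -0.5) (footprint 16.5×16.5) is included at this height (area 272.25 mm²); Merging all regions: the regions partially overlap — summed areas 814.01 mm² minus the doubly-counted overlap 407.30 mm² gives 406.71 mm² — area = 406.71 mm². So its area = 406.71 mm². Layer 73 (z = 20.44): the cube does not reach this height (z outside [0, 11.5]); the cone at (10.5, 8.5) is absent (z outside [7, 12.5]); the 16.5×16.5 cube at (2.5, -0.5) contributes its full rectangle (area 272.25 mm²); Taking the union: only the 16.5×16.5 cube at (2.5, -0.5) is present, so the union is just that shape — area = 272.25 mm². So its area = 272.25 mm². Layer 27 is larger (406.71 vs 272.25 mm²).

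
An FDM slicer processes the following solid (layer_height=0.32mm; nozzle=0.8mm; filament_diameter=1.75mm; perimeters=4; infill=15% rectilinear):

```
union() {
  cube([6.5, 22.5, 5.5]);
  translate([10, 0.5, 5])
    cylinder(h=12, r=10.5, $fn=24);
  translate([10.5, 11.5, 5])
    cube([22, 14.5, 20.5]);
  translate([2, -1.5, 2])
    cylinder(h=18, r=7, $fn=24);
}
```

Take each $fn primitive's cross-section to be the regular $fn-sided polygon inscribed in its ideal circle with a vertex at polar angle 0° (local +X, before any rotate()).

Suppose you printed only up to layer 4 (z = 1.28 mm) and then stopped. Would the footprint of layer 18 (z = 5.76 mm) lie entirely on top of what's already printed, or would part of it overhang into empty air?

part overhangs

Compare the two slices. At z = 1.28: the cube (footprint 6.5×22.5) is included at this height (area 146.25 mm²); the cylinder at (10, 0.5) does not reach this height (z outside [5, 17]); the cube at (10.5, 11.5) does not reach this height (z outside [5, 25.5]); the cylinder at (2, -1.5) is absent (z outside [2, 20]); Merging all regions: only the 6.5×22.5 cube is present, so the union is just that shape — area = 146.25 mm². At z = 5.76: the cube is not intersected at this z (z outside [0, 5.5]); the r=10.5 cylinder at (10, 0.5) gives a regular 24-gon of circumradius 10.5 (constant along its height) (area = (24/2)·10.500²·sin(360°/24) = 342.42 mm²); the cube at (10.5, 11.5) (footprint 22×14.5) is included at this height (area 319.00 mm²); the r=7 cylinder at (2, -1.5) contributes a regular 24-gon of circumradius 7 (area = (24/2)·7.000²·sin(360°/24) = 152.19 mm²); Taking the union: the regions partially overlap — summed areas 813.60 mm² minus the doubly-counted overlap 94.96 mm² gives 718.64 mm² — area = 718.64 mm². Checking containment: at z = 5.76 the cross-section extends beyond the z = 1.28 cross-section by about 665.93 mm².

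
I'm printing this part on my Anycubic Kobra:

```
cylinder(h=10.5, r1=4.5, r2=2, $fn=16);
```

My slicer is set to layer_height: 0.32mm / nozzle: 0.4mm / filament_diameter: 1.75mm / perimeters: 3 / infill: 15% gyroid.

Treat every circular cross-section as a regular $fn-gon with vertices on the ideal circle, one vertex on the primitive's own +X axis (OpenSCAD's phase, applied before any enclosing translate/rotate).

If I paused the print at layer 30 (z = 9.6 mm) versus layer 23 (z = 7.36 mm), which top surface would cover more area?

Layer 30 (z = 9.6): the cone (r1=4.5→r2=2) has section circumradius 2.214 here — a regular 16-gon (area = (16/2)·2.214²·sin(360°/16) = 15.01 mm²). So its area = 15.01 mm². Layer 23 (z = 7.36): the cone (r1=4.5→r2=2) has section circumradius 2.748 here — a regular 16-gon (area = (16/2)·2.748²·sin(360°/16) = 23.11 mm²). So its area = 23.11 mm². Layer 23 is larger (23.11 vs 15.01 mm²).

layer 23 (z = 7.36 mm)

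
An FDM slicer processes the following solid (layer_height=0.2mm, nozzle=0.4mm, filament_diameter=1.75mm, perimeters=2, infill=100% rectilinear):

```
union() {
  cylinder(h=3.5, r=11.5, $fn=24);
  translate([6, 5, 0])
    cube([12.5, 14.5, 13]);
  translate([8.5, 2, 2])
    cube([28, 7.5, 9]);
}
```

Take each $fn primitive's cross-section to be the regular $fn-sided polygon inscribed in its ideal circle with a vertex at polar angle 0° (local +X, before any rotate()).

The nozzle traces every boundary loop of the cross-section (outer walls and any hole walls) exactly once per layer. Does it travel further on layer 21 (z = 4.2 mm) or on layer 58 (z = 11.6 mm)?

layer 21 (z = 4.2 mm)

Layer 21 (z = 4.2): the cylinder is not intersected at this z (z outside [0, 3.5]); the 12.5×14.5 cube at (6, 5) contributes its full rectangle (perimeter 54.00 mm); the cube at (8.5, 2) (footprint 28×7.5) is included at this height (perimeter 71.00 mm); Merging all regions: the regions partially overlap (shared area 45.00 mm²), so the edge portions inside another operand are dropped and the merged outline is re-measured after clipping — boundary = 96.00 mm. So its perimeter = 96.00 mm. Layer 58 (z = 11.6): the cylinder is not intersected at this z (z outside [0, 3.5]); the cube at (6, 5) (footprint 12.5×14.5) is included at this height (perimeter 54.00 mm); the cube at (8.5, 2) is not intersected at this z (z outside [2, 11]); Taking the union: only the 12.5×14.5 cube at (6, 5) is present, so the union is just that shape — boundary = 54.00 mm. So its perimeter = 54.00 mm. Layer 21 is larger (96.00 vs 54.00 mm).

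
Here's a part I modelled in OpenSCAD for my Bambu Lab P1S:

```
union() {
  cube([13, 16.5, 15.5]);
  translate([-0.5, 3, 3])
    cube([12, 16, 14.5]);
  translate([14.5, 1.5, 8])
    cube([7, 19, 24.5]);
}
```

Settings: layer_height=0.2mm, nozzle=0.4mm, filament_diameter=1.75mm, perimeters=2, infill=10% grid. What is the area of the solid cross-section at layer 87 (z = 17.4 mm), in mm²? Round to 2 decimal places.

At z = 17.4 mm: the cube is not intersected at this z (z outside [0, 15.5]); the 12×16 cube at (-0.5, 3) contributes its full rectangle (area 192.00 mm²); the 7×19 cube at (14.5, 1.5) contributes its full rectangle (area 133.00 mm²); Taking the union: the 2 present regions are separate (no shared area or edge), so areas and boundary lengths simply add and each stays a separate island — area = 325.00 mm². Overall, the cross-section has 2 separate islands. Net area = 325.00 mm².

325.00 mm²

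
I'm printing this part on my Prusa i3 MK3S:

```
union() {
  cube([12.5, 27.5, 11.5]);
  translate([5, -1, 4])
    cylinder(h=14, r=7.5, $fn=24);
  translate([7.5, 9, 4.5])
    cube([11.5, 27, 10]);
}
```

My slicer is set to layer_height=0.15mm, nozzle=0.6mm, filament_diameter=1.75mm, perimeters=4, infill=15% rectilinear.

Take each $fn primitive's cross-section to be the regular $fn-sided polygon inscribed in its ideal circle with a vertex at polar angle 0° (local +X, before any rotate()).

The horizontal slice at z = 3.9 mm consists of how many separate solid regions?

1

At z = 3.9 mm: the cube is present — its section is the full 12.5×27.5 rectangle; the cylinder at (5, -1) does not reach this height (z outside [4, 18]); the cube at (7.5, 9) does not reach this height (z outside [4.5, 14.5]); Taking the union: only the 12.5×27.5 cube is present, so the union is just that shape — 1 connected region. The result has 1 disconnected region.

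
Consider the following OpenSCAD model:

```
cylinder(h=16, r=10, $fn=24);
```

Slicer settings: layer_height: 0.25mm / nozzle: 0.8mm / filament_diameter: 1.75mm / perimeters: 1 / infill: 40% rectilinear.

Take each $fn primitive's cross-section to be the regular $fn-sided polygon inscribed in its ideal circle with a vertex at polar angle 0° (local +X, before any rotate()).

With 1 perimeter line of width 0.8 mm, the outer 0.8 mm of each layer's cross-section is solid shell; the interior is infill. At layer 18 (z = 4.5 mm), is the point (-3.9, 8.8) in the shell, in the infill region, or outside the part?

shell

At z = 4.5 mm: the r=10 cylinder gives a regular 24-gon of circumradius 10 (constant along its height). Overall, the cross-section is a single solid region. The nearest boundary edge runs (-2.59, 9.66)→(-5.00, 8.66); distance from the point to it = 0.29 mm. The point is inside the cross-section, 0.29 mm from the nearest boundary — within the 0.8 mm shell band (1 × 0.8).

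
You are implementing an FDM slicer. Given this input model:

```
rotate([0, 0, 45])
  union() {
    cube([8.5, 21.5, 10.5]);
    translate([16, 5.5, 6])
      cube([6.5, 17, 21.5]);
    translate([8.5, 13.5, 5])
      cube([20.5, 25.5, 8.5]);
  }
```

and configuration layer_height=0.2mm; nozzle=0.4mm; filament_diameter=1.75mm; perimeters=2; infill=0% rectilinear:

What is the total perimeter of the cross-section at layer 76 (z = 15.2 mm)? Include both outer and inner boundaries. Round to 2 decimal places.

47.00 mm

At z = 15.2 mm: the cube does not reach this height (z outside [0, 10.5]); the cube at (16, 5.5) (footprint 6.5×17) is included at this height (perimeter 47.00 mm); the cube at (8.5, 13.5) is absent (z outside [5, 13.5]); Combining (union): only the 6.5×17 cube at (16, 5.5) is present, so the union is just that shape — boundary = 47.00 mm; (rotated 45° about Z; rotation is an isometry so areas/perimeters/island counts are preserved). Overall, the cross-section is a single solid region. Total boundary length (outer) = 47.00 mm.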